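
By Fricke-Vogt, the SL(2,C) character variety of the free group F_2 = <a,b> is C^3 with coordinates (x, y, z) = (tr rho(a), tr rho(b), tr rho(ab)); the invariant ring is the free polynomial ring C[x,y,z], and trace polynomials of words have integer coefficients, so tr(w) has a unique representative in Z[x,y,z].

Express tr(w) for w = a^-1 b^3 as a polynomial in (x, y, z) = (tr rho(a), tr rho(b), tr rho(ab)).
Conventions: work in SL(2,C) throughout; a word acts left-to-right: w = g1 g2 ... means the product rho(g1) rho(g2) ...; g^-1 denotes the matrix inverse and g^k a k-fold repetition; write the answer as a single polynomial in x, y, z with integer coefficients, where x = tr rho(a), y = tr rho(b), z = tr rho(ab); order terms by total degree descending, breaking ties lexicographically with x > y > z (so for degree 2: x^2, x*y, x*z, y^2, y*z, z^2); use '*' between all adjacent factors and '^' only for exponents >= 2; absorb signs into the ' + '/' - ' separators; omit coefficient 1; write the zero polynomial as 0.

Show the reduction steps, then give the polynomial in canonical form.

reduce: tr(b^2) = tr(b) tr(b) - tr(1)   [square of b] = y^2 - 2
so tr(b^3) = tr(b) tr(b^2) - tr(b)   [square of b] = y^3 - 3*y
tr(b a b) = tr(b) tr(a b) - tr(a)   [square of b] = y*z - x
tr(b^3 a) = tr(b) tr(b a b) - tr(b a)   [square of b] = y^2*z - x*y - z
tr(a^-1 b^3) = tr(b^3) tr(a) - tr(b^3 a)   [inverse elimination on a] = x*y^3 - y^2*z - 2*x*y + z

x*y^3 - y^2*z - 2*x*y + z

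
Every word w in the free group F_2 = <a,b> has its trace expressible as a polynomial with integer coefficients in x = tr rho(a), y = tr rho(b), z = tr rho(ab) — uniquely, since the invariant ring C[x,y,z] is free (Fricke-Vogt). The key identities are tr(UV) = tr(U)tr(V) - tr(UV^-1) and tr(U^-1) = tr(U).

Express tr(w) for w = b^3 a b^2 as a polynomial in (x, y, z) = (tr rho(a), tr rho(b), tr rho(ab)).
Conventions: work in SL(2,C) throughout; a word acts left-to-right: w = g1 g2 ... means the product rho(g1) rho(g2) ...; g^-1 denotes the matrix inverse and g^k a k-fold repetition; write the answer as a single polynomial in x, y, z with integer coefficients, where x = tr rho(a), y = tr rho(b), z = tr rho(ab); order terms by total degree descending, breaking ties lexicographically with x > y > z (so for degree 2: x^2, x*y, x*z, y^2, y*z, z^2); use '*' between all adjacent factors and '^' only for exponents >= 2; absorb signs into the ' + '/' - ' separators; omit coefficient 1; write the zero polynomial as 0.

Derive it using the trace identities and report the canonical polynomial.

y^4*z - x*y^3 - 3*y^2*z + 2*x*y + z

trace(b a b) = trace(b)*trace(a b) - trace(a)   [square of b] = y*z - x
trace(b^2 a b) = trace(b)*trace(b a b) - trace(b a)   [square of b] = y^2*z - x*y - z
trace(b^2 a b^2) = trace(b)*trace(b^2 a b) - trace(b^2 a)   [square of b] = y^3*z - x*y^2 - 2*y*z + x
trace(b^3 a b^2) = trace(b)*trace(b^2 a b^2) - trace(b^2 a b)   [square of b] = y^4*z - x*y^3 - 3*y^2*z + 2*x*y + z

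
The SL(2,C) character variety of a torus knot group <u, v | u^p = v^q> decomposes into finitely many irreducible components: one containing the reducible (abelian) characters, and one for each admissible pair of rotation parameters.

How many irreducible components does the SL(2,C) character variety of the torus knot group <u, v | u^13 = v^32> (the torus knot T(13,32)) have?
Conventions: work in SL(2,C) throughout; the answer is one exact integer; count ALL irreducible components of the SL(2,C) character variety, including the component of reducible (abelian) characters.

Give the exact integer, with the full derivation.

In the torus knot group T(13,32), u^13 = v^32 is central, so an irreducible representation sends it to +I or -I (Schur).
On an irreducible component, tr(u) is locked at 2*cos(pi*alpha/13) for some alpha in 1..12, and tr(v) at 2*cos(pi*beta/32) for some beta in 1..31.
The two central values (-1)^alpha I and (-1)^beta I must be the same matrix, so alpha and beta share a parity.
count pairs: odd alpha (6 choices) x odd beta (16), plus even alpha (6) x even beta (15): 6*16 + 6*15 = 186.
Total: 186 irreducible-character components + 1 reducible (abelian) component = 187.

187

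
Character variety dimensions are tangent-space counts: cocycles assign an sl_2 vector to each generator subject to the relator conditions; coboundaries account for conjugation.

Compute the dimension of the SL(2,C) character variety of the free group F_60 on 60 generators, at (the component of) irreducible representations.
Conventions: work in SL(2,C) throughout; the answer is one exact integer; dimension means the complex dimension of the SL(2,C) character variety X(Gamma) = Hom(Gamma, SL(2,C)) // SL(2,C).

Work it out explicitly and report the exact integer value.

177

Gamma = F_60 has 60 generators and no relators.
Z^1(Gamma, Ad rho) = (sl_2)^60: a cocycle is a free choice of one sl_2 vector per generator, so dim Z^1 = 3*60 = 180.
Irreducibility makes the coboundary map sl_2 -> Z^1 injective (trivial centralizer), so dim B^1 = 3.
dim X = dim H^1 = dim Z^1 - dim B^1 = 180 - 3 = 177.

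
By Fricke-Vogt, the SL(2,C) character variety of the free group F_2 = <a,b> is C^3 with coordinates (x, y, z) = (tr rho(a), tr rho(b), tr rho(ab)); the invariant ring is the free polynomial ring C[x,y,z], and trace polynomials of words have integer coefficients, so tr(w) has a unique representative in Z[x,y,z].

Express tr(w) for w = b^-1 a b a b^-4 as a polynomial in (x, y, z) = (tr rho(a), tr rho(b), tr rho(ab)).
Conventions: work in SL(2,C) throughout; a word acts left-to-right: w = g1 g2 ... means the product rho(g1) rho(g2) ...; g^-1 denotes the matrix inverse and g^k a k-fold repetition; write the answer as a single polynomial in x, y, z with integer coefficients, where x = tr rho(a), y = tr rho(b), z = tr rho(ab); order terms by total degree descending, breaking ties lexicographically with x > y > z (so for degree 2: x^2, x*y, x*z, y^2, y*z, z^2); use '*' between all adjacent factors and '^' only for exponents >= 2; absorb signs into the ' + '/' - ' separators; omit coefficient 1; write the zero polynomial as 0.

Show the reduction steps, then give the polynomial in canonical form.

and trace(a b a) = trace(a) * trace(b a) - trace(b) = x*z - y
next, trace(a b a b) = trace(b a) * trace(b a) - trace(1) = z^2 - 2
and trace(a b a b^-1) = trace(a b a) * trace(b) - trace(a b a b) = x*y*z - y^2 - z^2 + 2
trace(b^-2 a b a) = trace(a b a b^-1) * trace(b) - trace(a b a) = x*y^2*z - y^3 - y*z^2 - x*z + 3*y
next, trace(b^-3 a b a) = trace(b^-2 a b a) * trace(b) - trace(b^-2 a b a b) = x*y^3*z - y^4 - y^2*z^2 - 2*x*y*z + 4*y^2 + z^2 - 2
trace(b^-3 a b a b^-1) = trace(b^-3 a b a) * trace(b) - trace(b^-3 a b a b) = x*y^4*z - y^5 - y^3*z^2 - 3*x*y^2*z + 5*y^3 + 2*y*z^2 + x*z - 5*y
trace(b^-1 a b a b^-4) = trace(b^-3 a b a b^-1) * trace(b) - trace(b^-3 a b a) = x*y^5*z - y^6 - y^4*z^2 - 4*x*y^3*z + 6*y^4 + 3*y^2*z^2 + 3*x*y*z - 9*y^2 - z^2 + 2

x*y^5*z - y^6 - y^4*z^2 - 4*x*y^3*z + 6*y^4 + 3*y^2*z^2 + 3*x*y*z - 9*y^2 - z^2 + 2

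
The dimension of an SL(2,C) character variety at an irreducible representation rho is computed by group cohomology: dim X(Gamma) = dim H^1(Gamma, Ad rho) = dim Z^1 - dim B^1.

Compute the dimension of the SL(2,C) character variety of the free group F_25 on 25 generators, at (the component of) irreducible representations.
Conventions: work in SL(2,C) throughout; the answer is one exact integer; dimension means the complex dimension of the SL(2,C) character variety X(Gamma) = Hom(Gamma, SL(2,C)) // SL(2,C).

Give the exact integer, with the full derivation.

Here Gamma is free of rank 25 — no relator constrains a cocycle.
So Z^1 = (sl_2)^25 in full: dim Z^1 = 75.
dim B^1 = 3: the coboundary map is injective because an irreducible image has centralizer 0 in sl_2.
dim H^1 = 75 - 3 = 72, which is dim X.

72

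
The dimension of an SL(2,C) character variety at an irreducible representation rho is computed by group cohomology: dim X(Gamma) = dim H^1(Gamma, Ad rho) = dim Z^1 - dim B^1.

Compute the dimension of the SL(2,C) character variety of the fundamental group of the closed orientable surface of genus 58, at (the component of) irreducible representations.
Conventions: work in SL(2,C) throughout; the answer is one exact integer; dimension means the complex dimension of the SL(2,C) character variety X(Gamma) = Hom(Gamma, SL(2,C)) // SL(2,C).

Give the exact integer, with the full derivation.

The genus-58 surface group: 2g = 116 generators, one relator prod [a_i, b_i].
Before the relator condition, cocycle space has dim 3*116 = 348.
H^2 = coker(d_2) is dual to H^0 = 0 at irreducible rho (Poincare duality), so d_2 is onto: dim Z^1 = 345.
Coboundaries contribute dim B^1 = 3 (injective at irreducible rho).
dim X = dim H^1 = 345 - 3 = 342.

342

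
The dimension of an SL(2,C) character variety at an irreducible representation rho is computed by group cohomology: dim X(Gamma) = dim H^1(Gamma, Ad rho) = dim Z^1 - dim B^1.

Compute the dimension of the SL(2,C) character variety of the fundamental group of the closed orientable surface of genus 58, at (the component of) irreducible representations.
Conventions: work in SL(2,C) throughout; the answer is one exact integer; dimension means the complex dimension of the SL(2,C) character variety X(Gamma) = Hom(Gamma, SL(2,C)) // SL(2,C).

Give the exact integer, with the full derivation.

Gamma = pi_1(Sigma_58) = < a_1, b_1, ..., a_58, b_58 | prod [a_i, b_i] > has 2g = 116 generators and 1 relator.
Before the relator condition, cocycle space has dim 3*116 = 348.
d_2 is surjective at irreducible rho (its cokernel H^2 is dual to H^0 = 0), so dim Z^1 = 348 - 3 = 345.
dim B^1 = 3 (coboundaries, injective at irreducible rho).
dim X = dim H^1 = 345 - 3 = 342.

342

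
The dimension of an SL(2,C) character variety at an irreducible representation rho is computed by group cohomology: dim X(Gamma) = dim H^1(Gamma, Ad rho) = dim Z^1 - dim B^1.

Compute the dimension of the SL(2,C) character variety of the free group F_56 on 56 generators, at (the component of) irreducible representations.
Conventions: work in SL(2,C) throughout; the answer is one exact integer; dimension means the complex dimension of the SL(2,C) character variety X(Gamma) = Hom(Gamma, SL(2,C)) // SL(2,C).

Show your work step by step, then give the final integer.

The free group F_56: 56 generators, no relators.
Z^1(Gamma, Ad rho) = (sl_2)^56: a cocycle is a free choice of one sl_2 vector per generator, so dim Z^1 = 3*56 = 168.
dim B^1 = 3: the coboundary map is injective because an irreducible image has centralizer 0 in sl_2.
dim X = dim H^1 = dim Z^1 - dim B^1 = 168 - 3 = 165.

165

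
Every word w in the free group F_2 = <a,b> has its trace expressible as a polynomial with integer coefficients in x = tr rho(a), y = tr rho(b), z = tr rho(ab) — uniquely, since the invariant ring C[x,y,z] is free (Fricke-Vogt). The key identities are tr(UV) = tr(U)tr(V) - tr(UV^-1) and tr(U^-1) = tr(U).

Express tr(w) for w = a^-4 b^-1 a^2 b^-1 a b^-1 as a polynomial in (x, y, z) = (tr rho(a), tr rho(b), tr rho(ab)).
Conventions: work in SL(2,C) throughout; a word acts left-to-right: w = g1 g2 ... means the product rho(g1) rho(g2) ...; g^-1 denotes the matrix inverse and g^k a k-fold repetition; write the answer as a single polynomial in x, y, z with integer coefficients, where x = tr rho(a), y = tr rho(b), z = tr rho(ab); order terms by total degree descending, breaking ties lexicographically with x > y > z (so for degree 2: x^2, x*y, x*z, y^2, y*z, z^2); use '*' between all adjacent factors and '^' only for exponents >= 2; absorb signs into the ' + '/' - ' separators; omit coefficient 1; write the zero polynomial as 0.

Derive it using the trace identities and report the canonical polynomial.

tr(b^-1 a) = tr(a)*tr(b) - tr(a b) = x*y - z
tr(a^2) = tr(a)*tr(a) - tr(1) = x^2 - 2
tr(b a^2) = tr(a)*tr(b a) - tr(b) = x*z - y
tr(a^2 b a) = tr(a)*tr(b a^2) - tr(b a) = x^2*z - x*y - z
tr(b a b a) = tr(b a)*tr(b a) - tr(1)   [split at repeated b] = z^2 - 2
tr(b a b) = tr(b)*tr(a b) - tr(a) = y*z - x
tr(a^2 b a b) = tr(a)*tr(b a b a) - tr(b a b) = x*z^2 - y*z - x
tr(b^-1 a^2 b a) = tr(a^2 b a)*tr(b) - tr(a^2 b a b) = x^2*y*z - x*y^2 - x*z^2 + x
tr(a^-1 b^-1 a^2 b) = tr(b^-1 a^2 b)*tr(a) - tr(b^-1 a^2 b a) = -x^2*y*z + x^3 + x*y^2 + x*z^2 - 3*x
tr(a^-1 b^-1 a^2 b^-1) = tr(a^-1 b^-1 a^2)*tr(b) - tr(a^-1 b^-1 a^2 b) = x^2*y*z - x^3 - x*z^2 - y*z + 3*x
tr(a^3) = tr(a)*tr(a^2) - tr(a) = x^3 - 3*x
tr(b a^3 b) = tr(b)*tr(a^3 b) - tr(a^3) = x^2*y*z - x^3 - x*y^2 - y*z + 3*x
tr(b a^3 b a) = tr(a)*tr(b a b a^2) - tr(b a b a) = x^2*z^2 - x*y*z - x^2 - z^2 + 2
tr(a^-1 b a^3 b) = tr(b a^3 b)*tr(a) - tr(b a^3 b a) = x^3*y*z - x^4 - x^2*y^2 - x^2*z^2 + 4*x^2 + z^2 - 2
tr(a^3 b a^-2 b) = tr(a^-1 b a^3 b)*tr(a) - tr(a^-1 b a^3 b a) = x^4*y*z - x^5 - x^3*y^2 - x^3*z^2 - x^2*y*z + 5*x^3 + x*y^2 + x*z^2 + y*z - 5*x
tr(a b a^-2 b^-1 a^2) = tr(a^3 b a^-2)*tr(b) - tr(a^3 b a^-2 b) = -x^4*y*z + x^5 + x^3*y^2 + x^3*z^2 + x^2*y*z - 5*x^3 - x*y^2 - x*z^2 + 5*x
tr(b a^2 b a b) = tr(b)*tr(a^2 b a b) - tr(a^2 b a) = x*y*z^2 - x^2*z - y^2*z + z
tr(b a b a b a) = tr(a b a b)*tr(a b) - tr(b a)   [split at repeated a] = z^3 - 3*z
tr(b a b a b) = tr(b)*tr(a b a b) - tr(a b a) = y*z^2 - x*z - y
tr(b a^2 b a b a) = tr(a)*tr(b a b a b a) - tr(b a b a b) = x*z^3 - y*z^2 - 2*x*z + y
tr(b a^2 b a b a^-1) = tr(b a^2 b a b)*tr(a) - tr(b a^2 b a b a) = x^2*y*z^2 - x^3*z - x*y^2*z - x*z^3 + y*z^2 + 3*x*z - y
tr(a^2 b a b a^-2 b) = tr(b a^2 b a b a^-1)*tr(a) - tr(b a^2 b a b) = x^3*y*z^2 - x^4*z - x^2*y^2*z - x^2*z^3 + 4*x^2*z + y^2*z - x*y - z
tr(a b a^-2 b^-1 a^2 b) = tr(a^2 b a b a^-2)*tr(b) - tr(a^2 b a b a^-2 b) = -x^3*y*z^2 + x^4*z + x^2*y^2*z + x^2*z^3 - 4*x^2*z + z
tr(a^-2 b^-1 a^2 b^-1 a b) = tr(a b a^-2 b^-1 a^2)*tr(b) - tr(a b a^-2 b^-1 a^2 b) = -x^4*y^2*z + x^5*y + x^3*y^3 + 2*x^3*y*z^2 - x^4*z - x^2*z^3 - 5*x^3*y - x*y^3 - x*y*z^2 + 4*x^2*z + 5*x*y - z
tr(a^-2 b^-1 a^2 b^-1 a b^-1) = tr(a^-2 b^-1 a^2 b^-1 a)*tr(b) - tr(a^-2 b^-1 a^2 b^-1 a b) = x^4*y^2*z - x^5*y - x^3*y^3 - 2*x^3*y*z^2 + x^4*z + x^2*y^2*z + x^2*z^3 + 4*x^3*y + x*y^3 - 4*x^2*z - y^2*z - 2*x*y + z
tr(a^3 b^-1) = tr(a^3)*tr(b) - tr(a^3 b) = x^3*y - x^2*z - 2*x*y + z
tr(a b^-2 a^2) = tr(a^3 b^-1)*tr(b) - tr(a^3) = x^3*y^2 - x^2*y*z - x^3 - 2*x*y^2 + y*z + 3*x
tr(a b^-2 a^2 b) = tr(a^2 b a b^-1)*tr(b) - tr(a^2 b a) = x^2*y^2*z - x*y^3 - x*y*z^2 - x^2*z + 2*x*y + z
tr(b^-1 a^2 b^-1 a b^-1) = tr(a b^-2 a^2)*tr(b) - tr(a b^-2 a^2 b) = x^3*y^3 - 2*x^2*y^2*z - x^3*y - x*y^3 + x*y*z^2 + x^2*z + y^2*z + x*y - z
tr(a^4) = tr(a)*tr(a^3) - tr(a^2) = x^4 - 4*x^2 + 2
tr(a^4 b) = tr(a)*tr(b a^3) - tr(b a^2) = x^3*z - x^2*y - 2*x*z + y
tr(a^2 b^-1 a^2) = tr(a^4)*tr(b) - tr(a^4 b) = x^4*y - x^3*z - 3*x^2*y + 2*x*z + y
tr(b^2) = tr(b)*tr(b) - tr(1) = y^2 - 2
tr(b a^2 b) = tr(a)*tr(b^2 a) - tr(b^2) = x*y*z - x^2 - y^2 + 2
tr(a^2 b a^2 b) = tr(a)*tr(b a^2 b a) - tr(b a^2 b) = x^2*z^2 - 2*x*y*z + y^2 - 2
tr(a^2 b^-1 a^2 b) = tr(a^2 b a^2)*tr(b) - tr(a^2 b a^2 b) = x^3*y*z - x^2*y^2 - x^2*z^2 + 2
tr(a b^-1 a^2 b^-1 a) = tr(a^2 b^-1 a^2)*tr(b) - tr(a^2 b^-1 a^2 b) = x^4*y^2 - 2*x^3*y*z - 2*x^2*y^2 + x^2*z^2 + 2*x*y*z + y^2 - 2
tr(a^2 b^-1 a b a) = tr(a b a^3)*tr(b) - tr(a b a^3 b) = x^3*y*z - x^2*y^2 - x^2*z^2 - x*y*z + x^2 + y^2 + z^2 - 2
tr(a^2 b^-1 a b a b) = tr(a b a b a^2)*tr(b) - tr(a b a b a^2 b) = x^2*y*z^2 - x*y^2*z - x*z^3 - x^2*y + 2*x*z + y
tr(a b^-1 a^2 b^-1 a b) = tr(a^2 b^-1 a b a)*tr(b) - tr(a^2 b^-1 a b a b) = x^3*y^2*z - x^2*y^3 - 2*x^2*y*z^2 + x*z^3 + 2*x^2*y + y^3 + y*z^2 - 2*x*z - 3*y
tr(b^-1 a^2 b^-1 a b^-1 a) = tr(a b^-1 a^2 b^-1 a)*tr(b) - tr(a b^-1 a^2 b^-1 a b) = x^4*y^3 - 3*x^3*y^2*z - x^2*y^3 + 3*x^2*y*z^2 + 2*x*y^2*z - x*z^3 - 2*x^2*y - y*z^2 + 2*x*z + y
tr(a^-1 b^-1 a^2 b^-1 a b^-1) = tr(b^-1 a^2 b^-1 a b^-1)*tr(a) - tr(b^-1 a^2 b^-1 a b^-1 a) = x^3*y^2*z - x^4*y - 2*x^2*y*z^2 + x^3*z - x*y^2*z + x*z^3 + 3*x^2*y + y*z^2 - 3*x*z - y
tr(a^-2 b^-1 a^2 b^-1 a b^-1 a^-1) = tr(a^-2 b^-1 a^2 b^-1 a b^-1)*tr(a) - tr(a^-2 b^-1 a^2 b^-1 a b^-1 a) = x^5*y^2*z - x^6*y - x^4*y^3 - 2*x^4*y*z^2 + x^5*z + x^3*z^3 + 5*x^4*y + x^2*y^3 + 2*x^2*y*z^2 - 5*x^3*z - x*z^3 - 5*x^2*y - y*z^2 + 4*x*z + y
tr(a^-4 b^-1 a^2 b^-1 a b^-1) = tr(a^-2 b^-1 a^2 b^-1 a b^-1 a^-1)*tr(a) - tr(a^-2 b^-1 a^2 b^-1 a b^-1) = x^6*y^2*z - x^7*y - x^5*y^3 - 2*x^5*y*z^2 + x^6*z - x^4*y^2*z + x^4*z^3 + 6*x^5*y + 2*x^3*y^3 + 4*x^3*y*z^2 - 6*x^4*z - x^2*y^2*z - 2*x^2*z^3 - 9*x^3*y - x*y^3 - x*y*z^2 + 8*x^2*z + y^2*z + 3*x*y - z

x^6*y^2*z - x^7*y - x^5*y^3 - 2*x^5*y*z^2 + x^6*z - x^4*y^2*z + x^4*z^3 + 6*x^5*y + 2*x^3*y^3 + 4*x^3*y*z^2 - 6*x^4*z - x^2*y^2*z - 2*x^2*z^3 - 9*x^3*y - x*y^3 - x*y*z^2 + 8*x^2*z + y^2*z + 3*x*y - z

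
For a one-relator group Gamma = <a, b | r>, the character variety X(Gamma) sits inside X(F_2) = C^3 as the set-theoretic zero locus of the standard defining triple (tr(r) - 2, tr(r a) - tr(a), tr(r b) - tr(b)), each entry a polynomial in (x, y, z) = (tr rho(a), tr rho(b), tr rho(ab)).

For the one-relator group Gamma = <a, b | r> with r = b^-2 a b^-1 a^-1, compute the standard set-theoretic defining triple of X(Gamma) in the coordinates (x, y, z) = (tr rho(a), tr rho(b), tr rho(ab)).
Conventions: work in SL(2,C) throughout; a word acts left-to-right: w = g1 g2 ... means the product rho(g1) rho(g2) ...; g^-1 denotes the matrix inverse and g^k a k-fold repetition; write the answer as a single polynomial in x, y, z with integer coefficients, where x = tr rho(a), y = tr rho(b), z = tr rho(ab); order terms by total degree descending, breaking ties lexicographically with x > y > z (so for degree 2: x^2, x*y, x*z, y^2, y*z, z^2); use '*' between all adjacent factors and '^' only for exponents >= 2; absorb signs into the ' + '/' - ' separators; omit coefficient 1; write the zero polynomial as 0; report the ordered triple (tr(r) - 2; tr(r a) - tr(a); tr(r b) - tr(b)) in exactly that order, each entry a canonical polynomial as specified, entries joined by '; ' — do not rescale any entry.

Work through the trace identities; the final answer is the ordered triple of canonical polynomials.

x*y^2*z - x^2*y - y*z^2 + y - 2; x*y^3 - y^2*z - 2*x*y - x + z; x*y*z - x^2 - z^2 - y + 2

tr(a b^-1) = tr(a) * tr(b) - tr(a b) = x*y - z
tr(b^-1 a b^-1) = tr(a b^-1) * tr(b) - tr(a) = x*y^2 - y*z - x
tr(a^2) = tr(a) * tr(a) - tr(1) = x^2 - 2
tr(a^2 b) = tr(a) * tr(b a) - tr(b) = x*z - y
tr(a b^-1 a) = tr(a^2) * tr(b) - tr(a^2 b) = x^2*y - x*z - y
tr(a b a b) = tr(b a) * tr(b a) - tr(1) = z^2 - 2
tr(a b^-1 a b) = tr(a b a) * tr(b) - tr(a b a b) = x*y*z - y^2 - z^2 + 2
tr(b^-1 a b^-1 a) = tr(a b^-1 a) * tr(b) - tr(a b^-1 a b) = x^2*y^2 - 2*x*y*z + z^2 - 2
tr(a b^-1 a^-1 b^-1) = tr(b^-1 a b^-1) * tr(a) - tr(b^-1 a b^-1 a) = x*y*z - x^2 - z^2 + 2
tr(b^-2 a b^-1 a^-1) = tr(a b^-1 a^-1 b^-1) * tr(b) - tr(a b^-1 a^-1) = x*y^2*z - x^2*y - y*z^2 + y
tr(b^-2 a b^-1) = tr(b^-2 a) * tr(b) - tr(b^-2 a b) = x*y^3 - y^2*z - 2*x*y + z
assemble the triple (tr(r) - 2; tr(r a) - x; tr(r b) - y)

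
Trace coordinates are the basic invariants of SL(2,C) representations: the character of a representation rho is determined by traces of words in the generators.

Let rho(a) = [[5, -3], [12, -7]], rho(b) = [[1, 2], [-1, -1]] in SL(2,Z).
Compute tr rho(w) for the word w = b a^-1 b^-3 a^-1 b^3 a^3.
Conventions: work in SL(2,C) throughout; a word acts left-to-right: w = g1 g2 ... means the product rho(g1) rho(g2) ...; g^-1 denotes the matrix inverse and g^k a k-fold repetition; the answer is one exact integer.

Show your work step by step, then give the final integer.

rho(b) = [[1, 2], [-1, -1]]
... * rho(a^-1) = [[-7, 3], [-12, 5]]  ->  [[-31, 13], [19, -8]]
... * rho(b^-1) = [[-1, -2], [1, 1]]  ->  [[44, 75], [-27, -46]]
... * rho(b^-1) = [[-1, -2], [1, 1]]  ->  [[31, -13], [-19, 8]]
... * rho(b^-1) = [[-1, -2], [1, 1]]  ->  [[-44, -75], [27, 46]]
... * rho(a^-1) = [[-7, 3], [-12, 5]]  ->  [[1208, -507], [-741, 311]]
... * rho(b) = [[1, 2], [-1, -1]]  ->  [[1715, 2923], [-1052, -1793]]
... * rho(b) = [[1, 2], [-1, -1]]  ->  [[-1208, 507], [741, -311]]
... * rho(b) = [[1, 2], [-1, -1]]  ->  [[-1715, -2923], [1052, 1793]]
... * rho(a) = [[5, -3], [12, -7]]  ->  [[-43651, 25606], [26776, -15707]]
... * rho(a) = [[5, -3], [12, -7]]  ->  [[89017, -48289], [-54604, 29621]]
... * rho(a) = [[5, -3], [12, -7]]  ->  [[-134383, 70972], [82432, -43535]]
tr = -134383 + -43535 = -177918

-177918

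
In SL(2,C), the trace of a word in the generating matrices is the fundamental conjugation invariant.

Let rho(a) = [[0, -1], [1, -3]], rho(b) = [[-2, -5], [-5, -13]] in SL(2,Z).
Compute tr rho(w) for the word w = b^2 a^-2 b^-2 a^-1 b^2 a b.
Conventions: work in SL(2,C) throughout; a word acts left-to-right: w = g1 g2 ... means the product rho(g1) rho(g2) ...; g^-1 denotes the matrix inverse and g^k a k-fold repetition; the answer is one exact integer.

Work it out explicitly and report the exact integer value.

rho(b) = [[-2, -5], [-5, -13]]
... * rho(b) = [[-2, -5], [-5, -13]]  ->  [[29, 75], [75, 194]]
... * rho(a^-1) = [[-3, 1], [-1, 0]]  ->  [[-162, 29], [-419, 75]]
... * rho(a^-1) = [[-3, 1], [-1, 0]]  ->  [[457, -162], [1182, -419]]
... * rho(b^-1) = [[-13, 5], [5, -2]]  ->  [[-6751, 2609], [-17461, 6748]]
... * rho(b^-1) = [[-13, 5], [5, -2]]  ->  [[100808, -38973], [260733, -100801]]
... * rho(a^-1) = [[-3, 1], [-1, 0]]  ->  [[-263451, 100808], [-681398, 260733]]
... * rho(b) = [[-2, -5], [-5, -13]]  ->  [[22862, 6751], [59131, 17461]]
... * rho(b) = [[-2, -5], [-5, -13]]  ->  [[-79479, -202073], [-205567, -522648]]
... * rho(a) = [[0, -1], [1, -3]]  ->  [[-202073, 685698], [-522648, 1773511]]
... * rho(b) = [[-2, -5], [-5, -13]]  ->  [[-3024344, -7903709], [-7822259, -20442403]]
tr = -3024344 + -20442403 = -23466747

-23466747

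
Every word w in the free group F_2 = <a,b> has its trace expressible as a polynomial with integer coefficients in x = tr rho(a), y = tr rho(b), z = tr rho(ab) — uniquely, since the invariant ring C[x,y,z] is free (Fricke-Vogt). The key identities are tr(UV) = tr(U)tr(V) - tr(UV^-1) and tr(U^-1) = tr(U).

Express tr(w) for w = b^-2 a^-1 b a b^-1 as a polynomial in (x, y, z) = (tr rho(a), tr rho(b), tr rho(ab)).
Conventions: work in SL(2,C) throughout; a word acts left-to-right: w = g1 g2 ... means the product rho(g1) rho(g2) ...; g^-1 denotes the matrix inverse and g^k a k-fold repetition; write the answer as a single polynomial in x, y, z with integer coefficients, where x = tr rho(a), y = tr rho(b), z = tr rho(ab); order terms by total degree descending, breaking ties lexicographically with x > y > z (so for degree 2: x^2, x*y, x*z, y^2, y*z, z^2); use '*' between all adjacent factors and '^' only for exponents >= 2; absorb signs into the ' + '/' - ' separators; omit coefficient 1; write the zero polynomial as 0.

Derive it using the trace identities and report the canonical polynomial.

-x*y^3*z + x^2*y^2 + y^4 + y^2*z^2 + x*y*z - x^2 - 4*y^2 - z^2 + 2

use: trace(a b a) = trace(a) * trace(b a) - trace(b) = x*z - y
trace(a b a b) = trace(a b) * trace(a b) - trace(1) = z^2 - 2
trace(b a b^-1 a) = trace(a b a) * trace(b) - trace(a b a b) = x*y*z - y^2 - z^2 + 2
apply: trace(a^-1 b a b^-1) = trace(b a b^-1) * trace(a) - trace(b a b^-1 a) = -x*y*z + x^2 + y^2 + z^2 - 2
use: trace(b^-1 a^-1 b a b^-1) = trace(a^-1 b a b^-1) * trace(b) - trace(a^-1 b a) = -x*y^2*z + x^2*y + y^3 + y*z^2 - 3*y
trace(b^-2 a^-1 b a b^-1) = trace(b^-1 a^-1 b a b^-1) * trace(b) - trace(b^-1 a^-1 b a) = -x*y^3*z + x^2*y^2 + y^4 + y^2*z^2 + x*y*z - x^2 - 4*y^2 - z^2 + 2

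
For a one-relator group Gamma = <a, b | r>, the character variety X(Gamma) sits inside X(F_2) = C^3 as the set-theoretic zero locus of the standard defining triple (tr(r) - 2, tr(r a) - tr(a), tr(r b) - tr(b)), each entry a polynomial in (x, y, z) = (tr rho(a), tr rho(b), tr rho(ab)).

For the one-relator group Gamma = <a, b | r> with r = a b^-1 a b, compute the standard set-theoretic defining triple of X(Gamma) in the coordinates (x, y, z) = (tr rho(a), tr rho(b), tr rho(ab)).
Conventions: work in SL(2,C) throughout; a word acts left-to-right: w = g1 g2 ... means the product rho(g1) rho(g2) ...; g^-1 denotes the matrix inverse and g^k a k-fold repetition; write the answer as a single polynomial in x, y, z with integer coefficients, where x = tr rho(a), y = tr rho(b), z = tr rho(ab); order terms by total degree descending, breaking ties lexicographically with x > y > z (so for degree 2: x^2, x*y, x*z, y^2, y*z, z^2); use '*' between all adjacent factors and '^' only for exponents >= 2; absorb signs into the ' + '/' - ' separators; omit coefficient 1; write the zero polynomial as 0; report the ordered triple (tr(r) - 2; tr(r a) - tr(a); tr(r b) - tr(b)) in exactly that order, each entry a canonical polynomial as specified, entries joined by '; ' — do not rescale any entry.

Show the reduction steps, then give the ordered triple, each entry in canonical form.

tr(a b a) = tr(a) * tr(b a) - tr(b) = x*z - y
next, tr(a b a b) = tr(a b) * tr(a b) - tr(1)   [split at repeated a] = z^2 - 2
next, tr(a b^-1 a b) = tr(a b a) * tr(b) - tr(a b a b) = x*y*z - y^2 - z^2 + 2
and tr(a b a^2) = tr(a) * tr(b a^2) - tr(b a)  (reduce the a square) = x^2*z - x*y - z
tr(b a b) = tr(b) * tr(a b) - tr(a)  (reduce the b square) = y*z - x
tr(a b a^2 b) = tr(a) * tr(b a b a) - tr(b a b)  (reduce the a square) = x*z^2 - y*z - x
and tr(a b^-1 a b a) = tr(a b a^2) * tr(b) - tr(a b a^2 b)  (eliminate b^-1) = x^2*y*z - x*y^2 - x*z^2 + x
and tr(a^2) = tr(a) * tr(a) - tr(1) = x^2 - 2
next, tr(a b^2 a) = tr(b) * tr(a^2 b) - tr(a^2) = x*y*z - x^2 - y^2 + 2
next, tr(a b^2 a b) = tr(b) * tr(a b a b) - tr(a b a) = y*z^2 - x*z - y
and tr(a b^-1 a b^2) = tr(a b^2 a) * tr(b) - tr(a b^2 a b) = x*y^2*z - x^2*y - y^3 - y*z^2 + x*z + 3*y
assemble the triple (tr(r) - 2; tr(r a) - x; tr(r b) - y)

x*y*z - y^2 - z^2; x^2*y*z - x*y^2 - x*z^2; x*y^2*z - x^2*y - y^3 - y*z^2 + x*z + 2*y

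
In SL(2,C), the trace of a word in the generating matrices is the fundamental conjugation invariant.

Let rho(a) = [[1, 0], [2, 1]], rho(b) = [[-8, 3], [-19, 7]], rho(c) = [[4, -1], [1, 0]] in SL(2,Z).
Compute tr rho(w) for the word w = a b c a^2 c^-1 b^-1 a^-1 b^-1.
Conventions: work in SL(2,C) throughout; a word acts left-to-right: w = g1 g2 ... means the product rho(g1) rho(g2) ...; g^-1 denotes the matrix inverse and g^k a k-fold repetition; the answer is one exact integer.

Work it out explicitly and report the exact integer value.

rho(a) = [[1, 0], [2, 1]]
... * rho(b) = [[-8, 3], [-19, 7]]  ->  [[-8, 3], [-35, 13]]
... * rho(c) = [[4, -1], [1, 0]]  ->  [[-29, 8], [-127, 35]]
... * rho(a) = [[1, 0], [2, 1]]  ->  [[-13, 8], [-57, 35]]
... * rho(a) = [[1, 0], [2, 1]]  ->  [[3, 8], [13, 35]]
... * rho(c^-1) = [[0, 1], [-1, 4]]  ->  [[-8, 35], [-35, 153]]
... * rho(b^-1) = [[7, -3], [19, -8]]  ->  [[609, -256], [2662, -1119]]
... * rho(a^-1) = [[1, 0], [-2, 1]]  ->  [[1121, -256], [4900, -1119]]
... * rho(b^-1) = [[7, -3], [19, -8]]  ->  [[2983, -1315], [13039, -5748]]
tr = 2983 + -5748 = -2765

-2765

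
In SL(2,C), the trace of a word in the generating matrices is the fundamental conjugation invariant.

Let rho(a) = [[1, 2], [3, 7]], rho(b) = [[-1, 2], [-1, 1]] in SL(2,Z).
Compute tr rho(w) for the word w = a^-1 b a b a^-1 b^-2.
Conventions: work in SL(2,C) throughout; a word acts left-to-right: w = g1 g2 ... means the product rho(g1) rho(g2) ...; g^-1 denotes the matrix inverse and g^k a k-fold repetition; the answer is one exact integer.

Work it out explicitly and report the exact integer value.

1288

rho(a^-1) = [[7, -2], [-3, 1]]
... * rho(b) = [[-1, 2], [-1, 1]]  ->  [[-5, 12], [2, -5]]
... * rho(a) = [[1, 2], [3, 7]]  ->  [[31, 74], [-13, -31]]
... * rho(b) = [[-1, 2], [-1, 1]]  ->  [[-105, 136], [44, -57]]
... * rho(a^-1) = [[7, -2], [-3, 1]]  ->  [[-1143, 346], [479, -145]]
... * rho(b^-1) = [[1, -2], [1, -1]]  ->  [[-797, 1940], [334, -813]]
... * rho(b^-1) = [[1, -2], [1, -1]]  ->  [[1143, -346], [-479, 145]]
tr = 1143 + 145 = 1288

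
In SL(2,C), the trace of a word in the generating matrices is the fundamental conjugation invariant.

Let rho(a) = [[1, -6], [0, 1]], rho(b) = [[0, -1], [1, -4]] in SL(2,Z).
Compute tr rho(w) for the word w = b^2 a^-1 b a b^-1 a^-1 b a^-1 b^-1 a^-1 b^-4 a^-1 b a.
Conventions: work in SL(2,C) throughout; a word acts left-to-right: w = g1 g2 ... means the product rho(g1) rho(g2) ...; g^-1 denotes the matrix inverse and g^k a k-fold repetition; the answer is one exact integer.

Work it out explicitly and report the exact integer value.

-63640750

rho(b) = [[0, -1], [1, -4]]
... * rho(b) = [[0, -1], [1, -4]]  ->  [[-1, 4], [-4, 15]]
... * rho(a^-1) = [[1, 6], [0, 1]]  ->  [[-1, -2], [-4, -9]]
... * rho(b) = [[0, -1], [1, -4]]  ->  [[-2, 9], [-9, 40]]
... * rho(a) = [[1, -6], [0, 1]]  ->  [[-2, 21], [-9, 94]]
... * rho(b^-1) = [[-4, 1], [-1, 0]]  ->  [[-13, -2], [-58, -9]]
... * rho(a^-1) = [[1, 6], [0, 1]]  ->  [[-13, -80], [-58, -357]]
... * rho(b) = [[0, -1], [1, -4]]  ->  [[-80, 333], [-357, 1486]]
... * rho(a^-1) = [[1, 6], [0, 1]]  ->  [[-80, -147], [-357, -656]]
... * rho(b^-1) = [[-4, 1], [-1, 0]]  ->  [[467, -80], [2084, -357]]
... * rho(a^-1) = [[1, 6], [0, 1]]  ->  [[467, 2722], [2084, 12147]]
... * rho(b^-1) = [[-4, 1], [-1, 0]]  ->  [[-4590, 467], [-20483, 2084]]
... * rho(b^-1) = [[-4, 1], [-1, 0]]  ->  [[17893, -4590], [79848, -20483]]
... * rho(b^-1) = [[-4, 1], [-1, 0]]  ->  [[-66982, 17893], [-298909, 79848]]
... * rho(b^-1) = [[-4, 1], [-1, 0]]  ->  [[250035, -66982], [1115788, -298909]]
... * rho(a^-1) = [[1, 6], [0, 1]]  ->  [[250035, 1433228], [1115788, 6395819]]
... * rho(b) = [[0, -1], [1, -4]]  ->  [[1433228, -5982947], [6395819, -26699064]]
... * rho(a) = [[1, -6], [0, 1]]  ->  [[1433228, -14582315], [6395819, -65073978]]
tr = 1433228 + -65073978 = -63640750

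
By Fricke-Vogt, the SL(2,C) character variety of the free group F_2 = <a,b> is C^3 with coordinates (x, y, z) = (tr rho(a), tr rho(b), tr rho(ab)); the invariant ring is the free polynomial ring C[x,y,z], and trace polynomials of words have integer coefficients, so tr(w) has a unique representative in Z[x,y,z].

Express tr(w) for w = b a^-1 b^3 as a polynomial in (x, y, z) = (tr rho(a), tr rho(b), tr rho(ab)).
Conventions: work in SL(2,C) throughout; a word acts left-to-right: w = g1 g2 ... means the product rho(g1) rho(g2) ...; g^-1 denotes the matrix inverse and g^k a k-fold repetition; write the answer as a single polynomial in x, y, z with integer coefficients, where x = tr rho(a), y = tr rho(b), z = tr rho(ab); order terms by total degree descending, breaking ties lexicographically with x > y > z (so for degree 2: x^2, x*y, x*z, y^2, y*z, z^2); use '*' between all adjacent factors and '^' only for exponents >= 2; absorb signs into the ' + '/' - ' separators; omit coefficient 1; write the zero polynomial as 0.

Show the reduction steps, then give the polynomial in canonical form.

trace(b^2) = trace(b) * trace(b) - trace(1)   [square of b] = y^2 - 2
next, trace(b^3) = trace(b) * trace(b^2) - trace(b)   [square of b] = y^3 - 3*y
next, trace(b^4) = trace(b) * trace(b^3) - trace(b^2)   [square of b] = y^4 - 4*y^2 + 2
trace(a b^2) = trace(b) * trace(a b) - trace(a)   [square of b] = y*z - x
trace(b^2 a b) = trace(b) * trace(a b^2) - trace(a b)   [square of b] = y^2*z - x*y - z
and trace(b^4 a) = trace(b) * trace(b^2 a b) - trace(b^2 a)   [square of b] = y^3*z - x*y^2 - 2*y*z + x
next, trace(b a^-1 b^3) = trace(b^4) * trace(a) - trace(b^4 a)   [inverse elimination on a] = x*y^4 - y^3*z - 3*x*y^2 + 2*y*z + x

x*y^4 - y^3*z - 3*x*y^2 + 2*y*z + x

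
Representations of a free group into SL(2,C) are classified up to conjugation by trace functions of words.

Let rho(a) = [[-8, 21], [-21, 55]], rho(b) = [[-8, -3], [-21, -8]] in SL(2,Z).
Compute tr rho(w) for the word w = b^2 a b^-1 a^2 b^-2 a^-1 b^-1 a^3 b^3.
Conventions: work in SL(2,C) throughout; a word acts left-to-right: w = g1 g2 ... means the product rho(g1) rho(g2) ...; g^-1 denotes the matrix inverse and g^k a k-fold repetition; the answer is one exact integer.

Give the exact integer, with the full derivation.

rho(b) = [[-8, -3], [-21, -8]]
... * rho(b) = [[-8, -3], [-21, -8]]  ->  [[127, 48], [336, 127]]
... * rho(a) = [[-8, 21], [-21, 55]]  ->  [[-2024, 5307], [-5355, 14041]]
... * rho(b^-1) = [[-8, 3], [21, -8]]  ->  [[127639, -48528], [337701, -128393]]
... * rho(a) = [[-8, 21], [-21, 55]]  ->  [[-2024, 11379], [-5355, 30106]]
... * rho(a) = [[-8, 21], [-21, 55]]  ->  [[-222767, 583341], [-589386, 1543375]]
... * rho(b^-1) = [[-8, 3], [21, -8]]  ->  [[14032297, -5335029], [37125963, -14115158]]
... * rho(b^-1) = [[-8, 3], [21, -8]]  ->  [[-224293985, 84777123], [-593426022, 224299153]]
... * rho(a^-1) = [[55, -21], [21, -8]]  ->  [[-10555849592, 4031956701], [-27928148997, 10667553238]]
... * rho(b^-1) = [[-8, 3], [21, -8]]  ->  [[169117887457, -63923202384], [447443809974, -169124872895]]
... * rho(a) = [[-8, 21], [-21, 55]]  ->  [[-10555849592, 35699505477], [-27928148997, 94452000229]]
... * rho(a) = [[-8, 21], [-21, 55]]  ->  [[-665242818281, 1741799959803], [-1760066812833, 4608368883658]]
... * rho(a) = [[-8, 21], [-21, 55]]  ->  [[-31255856609615, 81828898605264], [-82695212054154, 216498885531697]]
... * rho(b) = [[-8, -3], [-21, -8]]  ->  [[-1468360017833624, -560863619013267], [-3884914899732405, -1483905448091114]]
... * rho(b) = [[-8, -3], [-21, -8]]  ->  [[23525016141947599, 8891989005607008], [62241333607772634, 23525988283926127]]
... * rho(b) = [[-8, -3], [-21, -8]]  ->  [[-374931898253327960, -141710960470698861], [-991976422824629739, -374931907094726918]]
tr = -374931898253327960 + -374931907094726918 = -749863805348054878

-749863805348054878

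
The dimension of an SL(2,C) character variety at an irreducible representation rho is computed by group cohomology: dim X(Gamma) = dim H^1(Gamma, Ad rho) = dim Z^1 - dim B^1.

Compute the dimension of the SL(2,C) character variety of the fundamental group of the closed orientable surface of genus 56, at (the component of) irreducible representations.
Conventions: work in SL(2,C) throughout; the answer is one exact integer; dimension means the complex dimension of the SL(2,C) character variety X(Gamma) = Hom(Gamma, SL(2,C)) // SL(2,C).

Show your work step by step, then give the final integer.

Gamma = pi_1(Sigma_56) = < a_1, b_1, ..., a_56, b_56 | prod [a_i, b_i] > has 2g = 112 generators and 1 relator.
A cocycle assigns one sl_2 vector per generator subject to the relator condition d_2(z) = 0: dim of the unconstrained space is 3*2g = 336.
At an irreducible rho, H^2 = coker(d_2) vanishes (Poincare duality: H^2 is dual to H^0 = invariants = 0), so d_2 is surjective onto sl_2 and dim Z^1 = 336 - 3 = 333.
Coboundaries contribute dim B^1 = 3 (injective at irreducible rho).
Hence dim X = 333 - 3 = 330.

330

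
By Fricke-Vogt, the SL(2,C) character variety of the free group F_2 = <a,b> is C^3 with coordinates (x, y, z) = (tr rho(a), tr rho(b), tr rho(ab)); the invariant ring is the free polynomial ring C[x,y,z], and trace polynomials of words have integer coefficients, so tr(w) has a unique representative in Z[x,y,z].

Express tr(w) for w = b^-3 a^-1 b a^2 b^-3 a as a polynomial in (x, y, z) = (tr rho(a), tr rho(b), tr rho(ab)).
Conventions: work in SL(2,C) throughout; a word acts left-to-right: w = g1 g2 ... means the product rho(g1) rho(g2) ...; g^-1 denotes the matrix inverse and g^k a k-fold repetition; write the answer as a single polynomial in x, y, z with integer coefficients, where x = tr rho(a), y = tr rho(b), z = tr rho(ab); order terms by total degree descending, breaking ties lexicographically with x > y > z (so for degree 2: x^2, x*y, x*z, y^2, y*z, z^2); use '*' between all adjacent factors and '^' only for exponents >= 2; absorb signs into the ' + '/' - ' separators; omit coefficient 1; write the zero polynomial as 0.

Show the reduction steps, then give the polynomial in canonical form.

-x^3*y^6*z + x^4*y^5 + x^2*y^7 + 2*x^2*y^5*z^2 + 2*x^3*y^4*z - x*y^6*z - x*y^4*z^3 - 3*x^4*y^3 - 6*x^2*y^5 - 5*x^2*y^3*z^2 + 4*x*y^4*z + 2*x*y^2*z^3 + 2*x^4*y + 11*x^2*y^3 + 3*x^2*y*z^2 + y^3*z^2 - x^3*z - 5*x*y^2*z - x*z^3 - 6*x^2*y - y*z^2 + 3*x*z - y

use: trace(a^2) = trace(a) trace(a) - trace(1) = x^2 - 2
apply: trace(a^3) = trace(a) trace(a^2) - trace(a) = x^3 - 3*x
trace(a b a) = trace(a) trace(b a) - trace(b) = x*z - y
use: trace(a^3 b) = trace(a) trace(a b a) - trace(a b) = x^2*z - x*y - z
trace(b^-1 a^3) = trace(a^3) trace(b) - trace(a^3 b) = x^3*y - x^2*z - 2*x*y + z
trace(b^-1 a^3 b^-1) = trace(b^-1 a^3) trace(b) - trace(b^-1 a^3 b) = x^3*y^2 - x^2*y*z - x^3 - 2*x*y^2 + y*z + 3*x
use: trace(a^2 b^-3 a) = trace(b^-1 a^3 b^-1) trace(b) - trace(b^-1 a^3) = x^3*y^3 - x^2*y^2*z - 2*x^3*y - 2*x*y^3 + x^2*z + y^2*z + 5*x*y - z
use: trace(b a b a) = trace(a b) trace(a b) - trace(1) = z^2 - 2
trace(b a b) = trace(b) trace(a b) - trace(a) = y*z - x
apply: trace(a b a^2 b) = trace(a) trace(b a b a) - trace(b a b) = x*z^2 - y*z - x
trace(b^-1 a b a^2) = trace(a b a^2) trace(b) - trace(a b a^2 b) = x^2*y*z - x*y^2 - x*z^2 + x
trace(a b a^2 b^-2) = trace(b^-1 a b a^2) trace(b) - trace(b^-1 a b a^2 b) = x^2*y^2*z - x*y^3 - x*y*z^2 - x^2*z + 2*x*y + z
trace(a^2 b^-3 a b) = trace(a b a^2 b^-2) trace(b) - trace(a b a^2 b^-1) = x^2*y^3*z - x*y^4 - x*y^2*z^2 - 2*x^2*y*z + 3*x*y^2 + x*z^2 + y*z - x
trace(a^2 b^-3 a b^-1) = trace(a^2 b^-3 a) trace(b) - trace(a^2 b^-3 a b) = x^3*y^4 - 2*x^2*y^3*z - 2*x^3*y^2 - x*y^4 + x*y^2*z^2 + 3*x^2*y*z + y^3*z + 2*x*y^2 - x*z^2 - 2*y*z + x
apply: trace(a^2 b^-3 a b^-2) = trace(a^2 b^-3 a b^-1) trace(b) - trace(a^2 b^-3 a) = x^3*y^5 - 2*x^2*y^4*z - 3*x^3*y^3 - x*y^5 + x*y^3*z^2 + 4*x^2*y^2*z + y^4*z + 2*x^3*y + 4*x*y^3 - x*y*z^2 - x^2*z - 3*y^2*z - 4*x*y + z
trace(a b a^3) = trace(a) trace(a b a^2) - trace(a b a) = x^3*z - x^2*y - 2*x*z + y
use: trace(a b a^3 b) = trace(a) trace(a b a b a) - trace(a b a b) = x^2*z^2 - x*y*z - x^2 - z^2 + 2
apply: trace(b^-1 a b a^3) = trace(a b a^3) trace(b) - trace(a b a^3 b) = x^3*y*z - x^2*y^2 - x^2*z^2 - x*y*z + x^2 + y^2 + z^2 - 2
trace(a b^-2 a b a^2) = trace(b^-1 a b a^3) trace(b) - trace(b^-1 a b a^3 b) = x^3*y^2*z - x^2*y^3 - x^2*y*z^2 - x^3*z - x*y^2*z + 2*x^2*y + y^3 + y*z^2 + 2*x*z - 3*y
use: trace(b a^2 b) = trace(b) trace(a^2 b) - trace(a^2) = x*y*z - x^2 - y^2 + 2
trace(a b a^2 b a) = trace(a) trace(b a^2 b a) - trace(b a^2 b) = x^2*z^2 - 2*x*y*z + y^2 - 2
use: trace(b a b a b a) = trace(a b) trace(a b a b) - trace(a^-1 b^-1) = z^3 - 3*z
apply: trace(b a b a b) = trace(b) trace(a b a b) - trace(a b a) = y*z^2 - x*z - y
use: trace(a b a^2 b a b) = trace(a) trace(b a b a b a) - trace(b a b a b) = x*z^3 - y*z^2 - 2*x*z + y
apply: trace(b^-1 a b a^2 b a) = trace(a b a^2 b a) trace(b) - trace(a b a^2 b a b) = x^2*y*z^2 - 2*x*y^2*z - x*z^3 + y^3 + y*z^2 + 2*x*z - 3*y
use: trace(a b^-2 a b a^2 b) = trace(b^-1 a b a^2 b a) trace(b) - trace(b^-1 a b a^2 b a b) = x^2*y^2*z^2 - 2*x*y^3*z - x*y*z^3 - x^2*z^2 + y^4 + y^2*z^2 + 4*x*y*z - 4*y^2 + 2
trace(b^-1 a b^-2 a b a^2) = trace(a b^-2 a b a^2) trace(b) - trace(a b^-2 a b a^2 b) = x^3*y^3*z - x^2*y^4 - 2*x^2*y^2*z^2 - x^3*y*z + x*y^3*z + x*y*z^3 + 2*x^2*y^2 + x^2*z^2 - 2*x*y*z + y^2 - 2
trace(a b^-2 a b a^2 b^-2) = trace(b^-1 a b^-2 a b a^2) trace(b) - trace(b^-1 a b^-2 a b a^2 b) = x^3*y^4*z - x^2*y^5 - 2*x^2*y^3*z^2 - 2*x^3*y^2*z + x*y^4*z + x*y^2*z^3 + 3*x^2*y^3 + 2*x^2*y*z^2 + x^3*z - x*y^2*z - 2*x^2*y - y*z^2 - 2*x*z + y
use: trace(b^-2 a b a^2 b^-3 a) = trace(a b^-2 a b a^2 b^-2) trace(b) - trace(a b^-2 a b a^2 b^-1) = x^3*y^5*z - x^2*y^6 - 2*x^2*y^4*z^2 - 3*x^3*y^3*z + x*y^5*z + x*y^3*z^3 + 4*x^2*y^4 + 4*x^2*y^2*z^2 + 2*x^3*y*z - 2*x*y^3*z - x*y*z^3 - 4*x^2*y^2 - x^2*z^2 - y^2*z^2 + 2
trace(b^-1 a^2 b a^2) = trace(a^2 b a^2) trace(b) - trace(a^2 b a^2 b) = x^3*y*z - x^2*y^2 - x^2*z^2 + 2
apply: trace(a b a^2 b^-2 a) = trace(b^-1 a^2 b a^2) trace(b) - trace(b^-1 a^2 b a^2 b) = x^3*y^2*z - x^2*y^3 - x^2*y*z^2 - x^3*z + x^2*y + 2*x*z + y
trace(b^-1 a b a b a^2) = trace(a b a b a^2) trace(b) - trace(a b a b a^2 b) = x^2*y*z^2 - x*y^2*z - x*z^3 - x^2*y + 2*x*z + y
trace(a b a^2 b^-2 a b) = trace(b^-1 a b a b a^2) trace(b) - trace(b^-1 a b a b a^2 b) = x^2*y^2*z^2 - x*y^3*z - x*y*z^3 - x^2*y^2 - x^2*z^2 + 3*x*y*z + x^2 + y^2 + z^2 - 2
trace(b^-1 a b^-1 a b a^2 b^-1) = trace(a b a^2 b^-2 a) trace(b) - trace(a b a^2 b^-2 a b) = x^3*y^3*z - x^2*y^4 - 2*x^2*y^2*z^2 - x^3*y*z + x*y^3*z + x*y*z^3 + 2*x^2*y^2 + x^2*z^2 - x*y*z - x^2 - z^2 + 2
use: trace(b^-1 a b^-1 a b a^2) = trace(a b^-1 a b a^2) trace(b) - trace(a b^-1 a b a^2 b) = x^3*y^2*z - x^2*y^3 - 2*x^2*y*z^2 + x*y^2*z + x*z^3 + x^2*y - 2*x*z + y
use: trace(b^-1 a b a^2 b^-3 a) = trace(b^-1 a b^-1 a b a^2 b^-1) trace(b) - trace(b^-1 a b^-1 a b a^2) = x^3*y^4*z - x^2*y^5 - 2*x^2*y^3*z^2 - 2*x^3*y^2*z + x*y^4*z + x*y^2*z^3 + 3*x^2*y^3 + 3*x^2*y*z^2 - 2*x*y^2*z - x*z^3 - 2*x^2*y - y*z^2 + 2*x*z + y
use: trace(b a^2 b^-3 a b^-3 a) = trace(b^-2 a b a^2 b^-3 a) trace(b) - trace(b^-2 a b a^2 b^-3 a b) = x^3*y^6*z - x^2*y^7 - 2*x^2*y^5*z^2 - 4*x^3*y^4*z + x*y^6*z + x*y^4*z^3 + 5*x^2*y^5 + 6*x^2*y^3*z^2 + 4*x^3*y^2*z - 3*x*y^4*z - 2*x*y^2*z^3 - 7*x^2*y^3 - 4*x^2*y*z^2 - y^3*z^2 + 2*x*y^2*z + x*z^3 + 2*x^2*y + y*z^2 - 2*x*z + y
use: trace(b^-3 a^-1 b a^2 b^-3 a) = trace(b a^2 b^-3 a b^-3) trace(a) - trace(b a^2 b^-3 a b^-3 a) = -x^3*y^6*z + x^4*y^5 + x^2*y^7 + 2*x^2*y^5*z^2 + 2*x^3*y^4*z - x*y^6*z - x*y^4*z^3 - 3*x^4*y^3 - 6*x^2*y^5 - 5*x^2*y^3*z^2 + 4*x*y^4*z + 2*x*y^2*z^3 + 2*x^4*y + 11*x^2*y^3 + 3*x^2*y*z^2 + y^3*z^2 - x^3*z - 5*x*y^2*z - x*z^3 - 6*x^2*y - y*z^2 + 3*x*z - y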